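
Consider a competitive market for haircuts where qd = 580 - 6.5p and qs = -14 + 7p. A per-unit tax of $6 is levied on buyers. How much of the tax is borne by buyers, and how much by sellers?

Buyers bear 28/9, sellers bear 26/9

Pre-tax equilibrium: p* = 44, q* = 294.
Tax on buyers shifts demand to qd = 580 − 6.5(p + 6) = 541 - 6.5p.
541 - 6.5p = -14 + 7p gives seller price ps = 370/9; buyers pay pb = 370/9 + 6 = 424/9.
New quantity: q = 580 − 6.5(424/9) = 2464/9.
Buyer burden = 424/9 − 44 = 28/9; seller burden = 44 − 370/9 = 26/9.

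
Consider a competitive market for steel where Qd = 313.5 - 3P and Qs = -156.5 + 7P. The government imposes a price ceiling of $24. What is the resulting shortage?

Equilibrium price would be P* = 47, so the ceiling at 24 binds.
At P = 24: Qd = 313.5 − 3(24) = 241.5, Qs = -156.5 + 7(24) = 11.5.
Shortage = 241.5 − 11.5 = 230.

Shortage = 230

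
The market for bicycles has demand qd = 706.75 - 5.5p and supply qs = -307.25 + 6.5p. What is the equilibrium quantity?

q* = 242

Set qd = qs: 706.75 - 5.5p = -307.25 + 6.5p.
1014 = 12p, so p* = 84.5.
q* = 706.75 − 5.5(84.5) = 242.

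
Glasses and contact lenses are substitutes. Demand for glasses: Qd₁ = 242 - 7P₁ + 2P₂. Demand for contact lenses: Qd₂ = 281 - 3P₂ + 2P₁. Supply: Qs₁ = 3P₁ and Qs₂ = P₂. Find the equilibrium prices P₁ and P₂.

Market 1: 242 - 7P₁ + 2P₂ = 3P₁ → 10P₁ - 2P₂ = 242.
Market 2: 4P₂ - 2P₁ = 281.
Eliminating P₂: 4×(1) + 2×(2) gives 36P₁ = 1530, so P₁ = 42.5.
Back-substitute into (2): P₂ = (281 + 2×42.5) / 4 = 91.5.

P₁ = 42.5, P₂ = 91.5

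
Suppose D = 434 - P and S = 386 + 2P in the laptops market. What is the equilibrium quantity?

Set D = S: 434 - P = 386 + 2P.
48 = 3P, so P* = 16.
Q* = 434 − 1(16) = 418.

Q* = 418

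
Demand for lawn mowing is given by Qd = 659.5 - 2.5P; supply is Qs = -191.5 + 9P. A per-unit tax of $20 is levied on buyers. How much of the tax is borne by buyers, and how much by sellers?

Buyers bear 360/23, sellers bear 100/23

Pre-tax equilibrium: P* = 74, Q* = 474.5.
Tax on buyers shifts demand to Qd = 659.5 − 2.5(P + 20) = 609.5 - 2.5P.
609.5 - 2.5P = -191.5 + 9P gives seller price Ps = 1602/23; buyers pay Pb = 1602/23 + 20 = 2062/23.
New quantity: Q = 659.5 − 2.5(2062/23) = 20027/46.
Buyer burden = 2062/23 − 74 = 360/23; seller burden = 74 − 1602/23 = 100/23.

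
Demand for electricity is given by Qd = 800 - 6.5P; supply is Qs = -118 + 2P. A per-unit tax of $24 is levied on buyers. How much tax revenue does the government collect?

Pre-tax equilibrium: P* = 108, Q* = 98.
Tax on buyers shifts demand to Qd = 800 − 6.5(P + 24) = 644 - 6.5P.
644 - 6.5P = -118 + 2P gives seller price Ps = 1524/17; buyers pay Pb = 1524/17 + 24 = 1932/17.
New quantity: Q = 800 − 6.5(1932/17) = 1042/17.
Revenue = 24 × 1042/17 = 25008/17.

Tax revenue = 25008/17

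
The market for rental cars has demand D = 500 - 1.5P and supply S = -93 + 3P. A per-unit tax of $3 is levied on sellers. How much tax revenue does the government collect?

Pre-tax equilibrium: P* = 1186/9, Q* = 907/3.
Tax on sellers shifts supply to S = -93 + 3(P − 3) = -102 + 3P.
500 - 1.5P = -102 + 3P gives buyer price Pb = 1204/9; sellers receive Ps = 1204/9 − 3 = 1177/9.
New quantity: Q = 500 − 1.5(1204/9) = 898/3.
Revenue = 3 × 898/3 = 898.

Tax revenue = 898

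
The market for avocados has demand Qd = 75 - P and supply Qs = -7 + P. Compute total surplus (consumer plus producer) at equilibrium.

Equilibrium: 75 - P = -7 + P gives P* = 41, Q* = 34.
Demand choke price: P = 75; supply starts at P = 7.
CS = ½(75 − 41)(34) = 578; PS = ½(41 − 7)(34) = 578.

Total surplus = 1156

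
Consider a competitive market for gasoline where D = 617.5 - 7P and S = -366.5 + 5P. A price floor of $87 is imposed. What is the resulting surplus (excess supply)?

Surplus = 60

Equilibrium price would be P* = 82, so the floor at 87 binds.
At P = 87: D = 8.5, S = 68.5.
Surplus = 68.5 − 8.5 = 60.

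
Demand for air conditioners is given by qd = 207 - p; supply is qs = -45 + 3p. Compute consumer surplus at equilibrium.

Equilibrium: 207 - p = -45 + 3p gives p* = 63, q* = 144.
Demand choke price (qd = 0): p = 207.
CS = ½(207 − 63)(144) = 10368.

Consumer surplus = 10368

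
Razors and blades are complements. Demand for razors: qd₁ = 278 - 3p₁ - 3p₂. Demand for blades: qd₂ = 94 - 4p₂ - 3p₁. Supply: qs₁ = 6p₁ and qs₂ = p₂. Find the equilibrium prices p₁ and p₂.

p₁ = 277/9, p₂ = 1/3

Market 1: 278 - 3p₁ - 3p₂ = 6p₁ → 9p₁ + 3p₂ = 278.
Market 2: 5p₂ + 3p₁ = 94.
Eliminating p₂: 5×(1) − 3×(2) gives 36p₁ = 1108, so p₁ = 277/9.
Back-substitute into (2): p₂ = (94 − 3×277/9) / 5 = 1/3.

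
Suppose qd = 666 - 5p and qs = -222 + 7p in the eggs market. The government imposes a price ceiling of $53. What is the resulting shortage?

Shortage = 252

Equilibrium price would be p* = 74, so the ceiling at 53 binds.
At p = 53: qd = 666 − 5(53) = 401, qs = -222 + 7(53) = 149.
Shortage = 401 − 149 = 252.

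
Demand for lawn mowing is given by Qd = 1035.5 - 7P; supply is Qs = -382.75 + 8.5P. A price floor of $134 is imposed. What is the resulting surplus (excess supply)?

Surplus = 658.75

Equilibrium price would be P* = 91.5, so the floor at 134 binds.
At P = 134: Qd = 97.5, Qs = 756.25.
Surplus = 756.25 − 97.5 = 658.75.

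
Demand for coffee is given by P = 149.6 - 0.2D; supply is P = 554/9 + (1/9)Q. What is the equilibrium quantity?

Q* = 283

Set the two price expressions equal: 149.6 - 0.2Q = 554/9 + (1/9)Q.
3962/45 = (14/45)Q, so Q* = 283.
P* = 149.6 − (0.2)(283) = 93.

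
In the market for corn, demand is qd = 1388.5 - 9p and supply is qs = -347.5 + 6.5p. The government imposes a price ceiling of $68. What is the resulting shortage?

Shortage = 682

Equilibrium price would be p* = 112, so the ceiling at 68 binds.
At p = 68: qd = 1388.5 − 9(68) = 776.5, qs = -347.5 + 6.5(68) = 94.5.
Shortage = 776.5 − 94.5 = 682.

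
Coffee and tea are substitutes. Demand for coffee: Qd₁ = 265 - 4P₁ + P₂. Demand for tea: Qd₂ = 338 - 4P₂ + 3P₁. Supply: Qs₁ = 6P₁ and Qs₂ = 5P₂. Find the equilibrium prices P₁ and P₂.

Market 1: 265 - 4P₁ + P₂ = 6P₁ → 10P₁ - P₂ = 265.
Market 2: 9P₂ - 3P₁ = 338.
Eliminating P₂: 9×(1) + 1×(2) gives 87P₁ = 2723, so P₁ = 2723/87.
Back-substitute into (2): P₂ = (338 + 3×2723/87) / 9 = 4175/87.

P₁ = 2723/87, P₂ = 4175/87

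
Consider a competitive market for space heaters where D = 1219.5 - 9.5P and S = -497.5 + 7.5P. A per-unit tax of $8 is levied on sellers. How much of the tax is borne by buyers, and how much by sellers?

Buyers bear 60/17, sellers bear 76/17

Pre-tax equilibrium: P* = 101, Q* = 260.
Tax on sellers shifts supply to S = -497.5 + 7.5(P − 8) = -557.5 + 7.5P.
1219.5 - 9.5P = -557.5 + 7.5P gives buyer price Pb = 1777/17; sellers receive Ps = 1777/17 − 8 = 1641/17.
New quantity: Q = 1219.5 − 9.5(1777/17) = 3850/17.
Buyer burden = 1777/17 − 101 = 60/17; seller burden = 101 − 1641/17 = 76/17.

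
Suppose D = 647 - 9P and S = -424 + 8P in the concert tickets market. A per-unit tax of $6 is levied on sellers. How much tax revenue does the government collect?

Tax revenue = 5568/17

Pre-tax equilibrium: P* = 63, Q* = 80.
Tax on sellers shifts supply to S = -424 + 8(P − 6) = -472 + 8P.
647 - 9P = -472 + 8P gives buyer price Pb = 1119/17; sellers receive Ps = 1119/17 − 6 = 1017/17.
New quantity: Q = 647 − 9(1119/17) = 928/17.
Revenue = 6 × 928/17 = 5568/17.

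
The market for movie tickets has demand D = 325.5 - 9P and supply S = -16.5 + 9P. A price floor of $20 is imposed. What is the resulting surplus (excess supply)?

Equilibrium price would be P* = 19, so the floor at 20 binds.
At P = 20: D = 145.5, S = 163.5.
Surplus = 163.5 − 145.5 = 18.

Surplus = 18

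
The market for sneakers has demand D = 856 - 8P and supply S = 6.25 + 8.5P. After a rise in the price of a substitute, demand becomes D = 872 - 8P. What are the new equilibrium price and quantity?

Original equilibrium: P* = 51.5, Q* = 444.
New equilibrium: 872 - 8P = 6.25 + 8.5P, so 865.75 = 16.5P and P' = 3463/66; Q' = 872 − 8(3463/66) = 14924/33.

P' = 3463/66, Q' = 14924/33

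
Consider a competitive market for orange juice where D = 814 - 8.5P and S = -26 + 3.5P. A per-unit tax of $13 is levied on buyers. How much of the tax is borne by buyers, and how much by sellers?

Pre-tax equilibrium: P* = 70, Q* = 219.
Tax on buyers shifts demand to D = 814 − 8.5(P + 13) = 703.5 - 8.5P.
703.5 - 8.5P = -26 + 3.5P gives seller price Ps = 1459/24; buyers pay Pb = 1459/24 + 13 = 1771/24.
New quantity: Q = 814 − 8.5(1771/24) = 8965/48.
Buyer burden = 1771/24 − 70 = 91/24; seller burden = 70 − 1459/24 = 221/24.

Buyers bear 91/24, sellers bear 221/24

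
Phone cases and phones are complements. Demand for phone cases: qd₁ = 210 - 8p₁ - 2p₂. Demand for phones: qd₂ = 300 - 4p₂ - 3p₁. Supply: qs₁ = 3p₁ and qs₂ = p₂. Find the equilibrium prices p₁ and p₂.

Market 1: 210 - 8p₁ - 2p₂ = 3p₁ → 11p₁ + 2p₂ = 210.
Market 2: 5p₂ + 3p₁ = 300.
Eliminating p₂: 5×(1) − 2×(2) gives 49p₁ = 450, so p₁ = 450/49.
Back-substitute into (2): p₂ = (300 − 3×450/49) / 5 = 2670/49.

p₁ = 450/49, p₂ = 2670/49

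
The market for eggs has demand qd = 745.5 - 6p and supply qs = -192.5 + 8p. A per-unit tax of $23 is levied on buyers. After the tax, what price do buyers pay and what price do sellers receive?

Pre-tax equilibrium: p* = 67, q* = 343.5.
Tax on buyers shifts demand to qd = 745.5 − 6(p + 23) = 607.5 - 6p.
607.5 - 6p = -192.5 + 8p gives seller price ps = 400/7; buyers pay pb = 400/7 + 23 = 561/7.
New quantity: q = 745.5 − 6(561/7) = 3705/14.

Buyers pay 561/7, sellers receive 400/7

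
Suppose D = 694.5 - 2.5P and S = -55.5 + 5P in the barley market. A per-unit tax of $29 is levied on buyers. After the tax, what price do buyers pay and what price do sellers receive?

Pre-tax equilibrium: P* = 100, Q* = 444.5.
Tax on buyers shifts demand to D = 694.5 − 2.5(P + 29) = 622 - 2.5P.
622 - 2.5P = -55.5 + 5P gives seller price Ps = 271/3; buyers pay Pb = 271/3 + 29 = 358/3.
New quantity: Q = 694.5 − 2.5(358/3) = 2377/6.

Buyers pay 358/3, sellers receive 271/3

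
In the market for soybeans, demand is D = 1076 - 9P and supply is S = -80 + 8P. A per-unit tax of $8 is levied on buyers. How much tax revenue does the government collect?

Tax revenue = 58496/17

Pre-tax equilibrium: P* = 68, Q* = 464.
Tax on buyers shifts demand to D = 1076 − 9(P + 8) = 1004 - 9P.
1004 - 9P = -80 + 8P gives seller price Ps = 1084/17; buyers pay Pb = 1084/17 + 8 = 1220/17.
New quantity: Q = 1076 − 9(1220/17) = 7312/17.
Revenue = 8 × 7312/17 = 58496/17.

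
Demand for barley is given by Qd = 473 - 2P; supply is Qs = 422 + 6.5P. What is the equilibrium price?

Set Qd = Qs: 473 - 2P = 422 + 6.5P.
51 = 8.5P, so P* = 6.
Q* = 473 − 2(6) = 461.

P* = 6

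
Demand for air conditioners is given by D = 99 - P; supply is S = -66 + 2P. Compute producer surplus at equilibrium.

Equilibrium: 99 - P = -66 + 2P gives P* = 55, Q* = 44.
Supply starts at P = 33 (where S = 0).
PS = ½(55 − 33)(44) = 484.

Producer surplus = 484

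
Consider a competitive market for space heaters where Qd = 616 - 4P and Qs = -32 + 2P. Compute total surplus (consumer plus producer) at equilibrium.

Total surplus = 12696

Equilibrium: 616 - 4P = -32 + 2P gives P* = 108, Q* = 184.
Demand choke price: P = 154; supply starts at P = 16.
CS = ½(154 − 108)(184) = 4232; PS = ½(108 − 16)(184) = 8464.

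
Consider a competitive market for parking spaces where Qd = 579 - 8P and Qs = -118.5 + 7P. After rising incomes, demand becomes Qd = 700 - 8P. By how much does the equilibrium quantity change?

ΔQ = 847/15

Original equilibrium: P* = 46.5, Q* = 207.
New equilibrium: 700 - 8P = -118.5 + 7P, so 818.5 = 15P and P' = 1637/30; Q' = 700 − 8(1637/30) = 3952/15.
Change in quantity: 3952/15 − 207 = 847/15.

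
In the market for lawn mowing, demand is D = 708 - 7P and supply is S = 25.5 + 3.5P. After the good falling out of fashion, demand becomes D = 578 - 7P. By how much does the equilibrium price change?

Original equilibrium: P* = 65, Q* = 253.
New equilibrium: 578 - 7P = 25.5 + 3.5P, so 552.5 = 10.5P and P' = 1105/21; Q' = 578 − 7(1105/21) = 629/3.
Change in price: 1105/21 − 65 = -260/21.

ΔP = -260/21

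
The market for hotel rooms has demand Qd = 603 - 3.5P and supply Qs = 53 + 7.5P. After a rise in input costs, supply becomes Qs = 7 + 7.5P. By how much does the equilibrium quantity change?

Original equilibrium: P* = 50, Q* = 428.
New equilibrium: 603 - 3.5P = 7 + 7.5P, so 596 = 11P and P' = 596/11; Q' = 603 − 3.5(596/11) = 4547/11.
Change in quantity: 4547/11 − 428 = -161/11.

ΔQ = -161/11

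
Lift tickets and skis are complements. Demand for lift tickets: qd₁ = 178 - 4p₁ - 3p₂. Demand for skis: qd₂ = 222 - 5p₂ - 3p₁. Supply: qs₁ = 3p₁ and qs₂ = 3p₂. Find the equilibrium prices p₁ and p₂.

p₁ = 758/47, p₂ = 1020/47

Market 1: 178 - 4p₁ - 3p₂ = 3p₁ → 7p₁ + 3p₂ = 178.
Market 2: 8p₂ + 3p₁ = 222.
Eliminating p₂: 8×(1) − 3×(2) gives 47p₁ = 758, so p₁ = 758/47.
Back-substitute into (2): p₂ = (222 − 3×758/47) / 8 = 1020/47.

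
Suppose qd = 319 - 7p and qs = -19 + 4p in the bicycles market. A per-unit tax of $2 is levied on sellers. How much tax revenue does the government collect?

Pre-tax equilibrium: p* = 338/11, q* = 1143/11.
Tax on sellers shifts supply to qs = -19 + 4(p − 2) = -27 + 4p.
319 - 7p = -27 + 4p gives buyer price pb = 346/11; sellers receive ps = 346/11 − 2 = 324/11.
New quantity: q = 319 − 7(346/11) = 1087/11.
Revenue = 2 × 1087/11 = 2174/11.

Tax revenue = 2174/11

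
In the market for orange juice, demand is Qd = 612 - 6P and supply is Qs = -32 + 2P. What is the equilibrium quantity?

Set Qd = Qs: 612 - 6P = -32 + 2P.
644 = 8P, so P* = 80.5.
Q* = 612 − 6(80.5) = 129.

Q* = 129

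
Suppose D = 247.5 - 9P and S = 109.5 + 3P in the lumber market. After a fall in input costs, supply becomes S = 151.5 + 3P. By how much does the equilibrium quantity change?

ΔQ = 31.5

Original equilibrium: P* = 11.5, Q* = 144.
New equilibrium: 247.5 - 9P = 151.5 + 3P, so 96 = 12P and P' = 8; Q' = 247.5 − 9(8) = 175.5.
Change in quantity: 175.5 − 144 = 31.5.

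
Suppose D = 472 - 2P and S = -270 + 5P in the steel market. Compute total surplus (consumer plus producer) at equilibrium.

Equilibrium: 472 - 2P = -270 + 5P gives P* = 106, Q* = 260.
Demand choke price: P = 236; supply starts at P = 54.
CS = ½(236 − 106)(260) = 16900; PS = ½(106 − 54)(260) = 6760.

Total surplus = 23660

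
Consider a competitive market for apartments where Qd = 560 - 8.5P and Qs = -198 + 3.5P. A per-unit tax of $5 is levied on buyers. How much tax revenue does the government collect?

Tax revenue = 53.4375

Pre-tax equilibrium: P* = 379/6, Q* = 277/12.
Tax on buyers shifts demand to Qd = 560 − 8.5(P + 5) = 517.5 - 8.5P.
517.5 - 8.5P = -198 + 3.5P gives seller price Ps = 59.625; buyers pay Pb = 59.625 + 5 = 64.625.
New quantity: Q = 560 − 8.5(64.625) = 10.6875.
Revenue = 5 × 10.6875 = 53.4375.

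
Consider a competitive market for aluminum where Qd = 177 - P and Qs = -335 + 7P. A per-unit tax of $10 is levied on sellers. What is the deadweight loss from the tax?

Pre-tax equilibrium: P* = 64, Q* = 113.
Tax on sellers shifts supply to Qs = -335 + 7(P − 10) = -405 + 7P.
177 - P = -405 + 7P gives buyer price Pb = 72.75; sellers receive Ps = 72.75 − 10 = 62.75.
New quantity: Q = 177 − 1(72.75) = 104.25.
DWL = ½ × 10 × (113 − 104.25) = 43.75.

Deadweight loss = 43.75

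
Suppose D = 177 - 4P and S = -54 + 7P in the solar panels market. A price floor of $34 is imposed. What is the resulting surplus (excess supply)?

Surplus = 143

Equilibrium price would be P* = 21, so the floor at 34 binds.
At P = 34: D = 41, S = 184.
Surplus = 184 − 41 = 143.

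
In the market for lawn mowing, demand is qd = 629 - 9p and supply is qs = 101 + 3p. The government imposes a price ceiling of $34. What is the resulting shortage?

Equilibrium price would be p* = 44, so the ceiling at 34 binds.
At p = 34: qd = 629 − 9(34) = 323, qs = 101 + 3(34) = 203.
Shortage = 323 − 203 = 120.

Shortage = 120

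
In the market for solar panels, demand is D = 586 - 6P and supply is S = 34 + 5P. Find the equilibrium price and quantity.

Set D = S: 586 - 6P = 34 + 5P.
552 = 11P, so P* = 552/11.
Q* = 586 − 6(552/11) = 3134/11.

P* = 552/11, Q* = 3134/11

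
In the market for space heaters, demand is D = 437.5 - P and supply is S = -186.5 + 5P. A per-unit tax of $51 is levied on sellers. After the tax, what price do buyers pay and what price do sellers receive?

Pre-tax equilibrium: P* = 104, Q* = 333.5.
Tax on sellers shifts supply to S = -186.5 + 5(P − 51) = -441.5 + 5P.
437.5 - P = -441.5 + 5P gives buyer price Pb = 146.5; sellers receive Ps = 146.5 − 51 = 95.5.
New quantity: Q = 437.5 − 1(146.5) = 291.

Buyers pay $146.5, sellers receive $95.5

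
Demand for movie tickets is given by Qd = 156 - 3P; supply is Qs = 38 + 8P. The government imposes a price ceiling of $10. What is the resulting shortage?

Equilibrium price would be P* = 118/11, so the ceiling at 10 binds.
At P = 10: Qd = 156 − 3(10) = 126, Qs = 38 + 8(10) = 118.
Shortage = 126 − 118 = 8.

Shortage = 8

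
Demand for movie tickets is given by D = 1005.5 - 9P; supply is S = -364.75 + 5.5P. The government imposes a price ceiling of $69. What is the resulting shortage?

Shortage = 369.75

Equilibrium price would be P* = 94.5, so the ceiling at 69 binds.
At P = 69: D = 1005.5 − 9(69) = 384.5, S = -364.75 + 5.5(69) = 14.75.
Shortage = 384.5 − 14.75 = 369.75.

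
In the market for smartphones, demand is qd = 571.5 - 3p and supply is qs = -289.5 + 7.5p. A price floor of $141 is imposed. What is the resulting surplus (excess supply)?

Equilibrium price would be p* = 82, so the floor at 141 binds.
At p = 141: qd = 148.5, qs = 768.
Surplus = 768 − 148.5 = 619.5.

Surplus = 619.5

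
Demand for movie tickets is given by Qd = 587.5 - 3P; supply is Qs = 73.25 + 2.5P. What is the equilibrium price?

Set Qd = Qs: 587.5 - 3P = 73.25 + 2.5P.
514.25 = 5.5P, so P* = 93.5.
Q* = 587.5 − 3(93.5) = 307.

P* = 93.5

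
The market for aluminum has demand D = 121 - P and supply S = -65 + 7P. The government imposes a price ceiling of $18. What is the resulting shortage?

Equilibrium price would be P* = 23.25, so the ceiling at 18 binds.
At P = 18: D = 121 − 1(18) = 103, S = -65 + 7(18) = 61.
Shortage = 103 − 61 = 42.

Shortage = 42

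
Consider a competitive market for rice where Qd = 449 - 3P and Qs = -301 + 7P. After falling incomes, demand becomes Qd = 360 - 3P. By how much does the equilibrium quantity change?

Original equilibrium: P* = 75, Q* = 224.
New equilibrium: 360 - 3P = -301 + 7P, so 661 = 10P and P' = 66.1; Q' = 360 − 3(66.1) = 161.7.
Change in quantity: 161.7 − 224 = -62.3.

ΔQ = -62.3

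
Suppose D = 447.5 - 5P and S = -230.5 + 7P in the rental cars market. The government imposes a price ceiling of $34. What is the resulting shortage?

Equilibrium price would be P* = 56.5, so the ceiling at 34 binds.
At P = 34: D = 447.5 − 5(34) = 277.5, S = -230.5 + 7(34) = 7.5.
Shortage = 277.5 − 7.5 = 270.

Shortage = 270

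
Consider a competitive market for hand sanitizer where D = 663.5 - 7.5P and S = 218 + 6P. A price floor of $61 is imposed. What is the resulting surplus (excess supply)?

Surplus = 378

Equilibrium price would be P* = 33, so the floor at 61 binds.
At P = 61: D = 206, S = 584.
Surplus = 584 − 206 = 378.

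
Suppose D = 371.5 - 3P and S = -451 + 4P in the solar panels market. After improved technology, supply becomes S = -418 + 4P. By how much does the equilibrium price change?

ΔP = -33/7

Original equilibrium: P* = 117.5, Q* = 19.
New equilibrium: 371.5 - 3P = -418 + 4P, so 789.5 = 7P and P' = 1579/14; Q' = 371.5 − 3(1579/14) = 232/7.
Change in price: 1579/14 − 117.5 = -33/7.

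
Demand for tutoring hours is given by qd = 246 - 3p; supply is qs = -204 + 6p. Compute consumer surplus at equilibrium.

Equilibrium: 246 - 3p = -204 + 6p gives p* = 50, q* = 96.
Demand choke price (qd = 0): p = 82.
CS = ½(82 − 50)(96) = 1536.

Consumer surplus = 1536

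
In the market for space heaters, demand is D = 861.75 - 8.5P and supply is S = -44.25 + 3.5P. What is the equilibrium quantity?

Q* = 220

Set D = S: 861.75 - 8.5P = -44.25 + 3.5P.
906 = 12P, so P* = 75.5.
Q* = 861.75 − 8.5(75.5) = 220.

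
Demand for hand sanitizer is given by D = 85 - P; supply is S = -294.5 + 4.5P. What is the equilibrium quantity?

Q* = 16

Set D = S: 85 - P = -294.5 + 4.5P.
379.5 = 5.5P, so P* = 69.
Q* = 85 − 1(69) = 16.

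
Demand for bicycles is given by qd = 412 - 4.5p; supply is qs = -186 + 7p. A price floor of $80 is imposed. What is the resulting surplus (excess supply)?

Surplus = 322

Equilibrium price would be p* = 52, so the floor at 80 binds.
At p = 80: qd = 52, qs = 374.
Surplus = 374 − 52 = 322.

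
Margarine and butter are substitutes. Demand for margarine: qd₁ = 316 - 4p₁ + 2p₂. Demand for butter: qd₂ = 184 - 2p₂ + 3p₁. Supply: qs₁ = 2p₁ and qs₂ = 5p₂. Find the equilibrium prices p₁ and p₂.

Market 1: 316 - 4p₁ + 2p₂ = 2p₁ → 6p₁ - 2p₂ = 316.
Market 2: 7p₂ - 3p₁ = 184.
Eliminating p₂: 7×(1) + 2×(2) gives 36p₁ = 2580, so p₁ = 215/3.
Back-substitute into (2): p₂ = (184 + 3×215/3) / 7 = 57.

p₁ = 215/3, p₂ = 57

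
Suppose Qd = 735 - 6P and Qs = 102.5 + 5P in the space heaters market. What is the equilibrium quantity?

Set Qd = Qs: 735 - 6P = 102.5 + 5P.
632.5 = 11P, so P* = 57.5.
Q* = 735 − 6(57.5) = 390.

Q* = 390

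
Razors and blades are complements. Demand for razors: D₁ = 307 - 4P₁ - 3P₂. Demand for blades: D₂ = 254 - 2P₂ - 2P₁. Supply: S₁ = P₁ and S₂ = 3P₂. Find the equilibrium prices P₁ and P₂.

Market 1: 307 - 4P₁ - 3P₂ = P₁ → 5P₁ + 3P₂ = 307.
Market 2: 5P₂ + 2P₁ = 254.
Eliminating P₂: 5×(1) − 3×(2) gives 19P₁ = 773, so P₁ = 773/19.
Back-substitute into (2): P₂ = (254 − 2×773/19) / 5 = 656/19.

P₁ = 773/19, P₂ = 656/19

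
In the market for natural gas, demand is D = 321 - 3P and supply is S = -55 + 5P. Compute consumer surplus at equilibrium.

Equilibrium: 321 - 3P = -55 + 5P gives P* = 47, Q* = 180.
Demand choke price (D = 0): P = 107.
CS = ½(107 − 47)(180) = 5400.

Consumer surplus = 5400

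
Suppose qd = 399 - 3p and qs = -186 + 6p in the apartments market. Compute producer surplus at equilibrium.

Equilibrium: 399 - 3p = -186 + 6p gives p* = 65, q* = 204.
Supply starts at p = 31 (where qs = 0).
PS = ½(65 − 31)(204) = 3468.

Producer surplus = 3468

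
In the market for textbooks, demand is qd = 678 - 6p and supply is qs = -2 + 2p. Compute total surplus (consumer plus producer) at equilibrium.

Equilibrium: 678 - 6p = -2 + 2p gives p* = 85, q* = 168.
Demand choke price: p = 113; supply starts at p = 1.
CS = ½(113 − 85)(168) = 2352; PS = ½(85 − 1)(168) = 7056.

Total surplus = 9408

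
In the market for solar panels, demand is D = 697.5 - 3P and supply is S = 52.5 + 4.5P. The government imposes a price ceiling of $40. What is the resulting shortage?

Equilibrium price would be P* = 86, so the ceiling at 40 binds.
At P = 40: D = 697.5 − 3(40) = 577.5, S = 52.5 + 4.5(40) = 232.5.
Shortage = 577.5 − 232.5 = 345.

Shortage = 345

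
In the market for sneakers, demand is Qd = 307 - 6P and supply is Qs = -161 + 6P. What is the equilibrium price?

Set Qd = Qs: 307 - 6P = -161 + 6P.
468 = 12P, so P* = 39.
Q* = 307 − 6(39) = 73.

P* = 39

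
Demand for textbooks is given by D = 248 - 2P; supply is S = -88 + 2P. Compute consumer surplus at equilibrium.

Equilibrium: 248 - 2P = -88 + 2P gives P* = 84, Q* = 80.
Demand choke price (D = 0): P = 124.
CS = ½(124 − 84)(80) = 1600.

Consumer surplus = 1600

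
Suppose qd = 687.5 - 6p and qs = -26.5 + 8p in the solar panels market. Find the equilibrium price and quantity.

Set qd = qs: 687.5 - 6p = -26.5 + 8p.
714 = 14p, so p* = 51.
q* = 687.5 − 6(51) = 381.5.

p* = 51, q* = 381.5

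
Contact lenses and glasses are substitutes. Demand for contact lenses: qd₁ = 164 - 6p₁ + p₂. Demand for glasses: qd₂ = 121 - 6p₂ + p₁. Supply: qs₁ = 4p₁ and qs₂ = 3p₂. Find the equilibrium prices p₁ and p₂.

Market 1: 164 - 6p₁ + p₂ = 4p₁ → 10p₁ - p₂ = 164.
Market 2: 9p₂ - p₁ = 121.
Eliminating p₂: 9×(1) + 1×(2) gives 89p₁ = 1597, so p₁ = 1597/89.
Back-substitute into (2): p₂ = (121 + 1×1597/89) / 9 = 1374/89.

p₁ = 1597/89, p₂ = 1374/89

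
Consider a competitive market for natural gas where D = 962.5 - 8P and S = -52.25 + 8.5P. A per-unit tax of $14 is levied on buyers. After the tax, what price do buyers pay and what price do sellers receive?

Pre-tax equilibrium: P* = 61.5, Q* = 470.5.
Tax on buyers shifts demand to D = 962.5 − 8(P + 14) = 850.5 - 8P.
850.5 - 8P = -52.25 + 8.5P gives seller price Ps = 3611/66; buyers pay Pb = 3611/66 + 14 = 4535/66.
New quantity: Q = 962.5 − 8(4535/66) = 27245/66.

Buyers pay 4535/66, sellers receive 3611/66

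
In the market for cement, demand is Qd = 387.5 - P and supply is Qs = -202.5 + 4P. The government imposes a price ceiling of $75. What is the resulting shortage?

Shortage = 215

Equilibrium price would be P* = 118, so the ceiling at 75 binds.
At P = 75: Qd = 387.5 − 1(75) = 312.5, Qs = -202.5 + 4(75) = 97.5.
Shortage = 312.5 − 97.5 = 215.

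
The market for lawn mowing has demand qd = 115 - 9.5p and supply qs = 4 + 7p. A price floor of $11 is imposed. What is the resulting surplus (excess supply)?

Equilibrium price would be p* = 74/11, so the floor at 11 binds.
At p = 11: qd = 10.5, qs = 81.
Surplus = 81 − 10.5 = 70.5.

Surplus = 70.5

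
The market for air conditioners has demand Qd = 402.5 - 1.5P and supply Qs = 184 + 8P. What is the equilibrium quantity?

Set Qd = Qs: 402.5 - 1.5P = 184 + 8P.
218.5 = 9.5P, so P* = 23.
Q* = 402.5 − 1.5(23) = 368.

Q* = 368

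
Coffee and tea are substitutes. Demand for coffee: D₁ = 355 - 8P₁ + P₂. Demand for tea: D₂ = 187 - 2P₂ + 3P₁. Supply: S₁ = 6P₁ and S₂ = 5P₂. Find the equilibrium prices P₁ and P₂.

P₁ = 2672/95, P₂ = 3683/95

Market 1: 355 - 8P₁ + P₂ = 6P₁ → 14P₁ - P₂ = 355.
Market 2: 7P₂ - 3P₁ = 187.
Eliminating P₂: 7×(1) + 1×(2) gives 95P₁ = 2672, so P₁ = 2672/95.
Back-substitute into (2): P₂ = (187 + 3×2672/95) / 7 = 3683/95.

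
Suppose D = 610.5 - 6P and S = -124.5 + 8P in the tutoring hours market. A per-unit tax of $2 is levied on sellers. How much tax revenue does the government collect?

Tax revenue = 4041/7

Pre-tax equilibrium: P* = 52.5, Q* = 295.5.
Tax on sellers shifts supply to S = -124.5 + 8(P − 2) = -140.5 + 8P.
610.5 - 6P = -140.5 + 8P gives buyer price Pb = 751/14; sellers receive Ps = 751/14 − 2 = 723/14.
New quantity: Q = 610.5 − 6(751/14) = 4041/14.
Revenue = 2 × 4041/14 = 4041/7.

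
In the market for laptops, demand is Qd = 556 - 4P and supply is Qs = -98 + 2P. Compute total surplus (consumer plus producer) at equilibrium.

Equilibrium: 556 - 4P = -98 + 2P gives P* = 109, Q* = 120.
Demand choke price: P = 139; supply starts at P = 49.
CS = ½(139 − 109)(120) = 1800; PS = ½(109 − 49)(120) = 3600.

Total surplus = 5400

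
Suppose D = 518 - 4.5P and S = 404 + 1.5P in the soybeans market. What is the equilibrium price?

Set D = S: 518 - 4.5P = 404 + 1.5P.
114 = 6P, so P* = 19.
Q* = 518 − 4.5(19) = 432.5.

P* = 19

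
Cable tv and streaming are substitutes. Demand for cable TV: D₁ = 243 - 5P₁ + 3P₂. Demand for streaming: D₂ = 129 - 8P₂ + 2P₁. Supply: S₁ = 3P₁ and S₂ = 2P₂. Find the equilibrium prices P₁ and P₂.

Market 1: 243 - 5P₁ + 3P₂ = 3P₁ → 8P₁ - 3P₂ = 243.
Market 2: 10P₂ - 2P₁ = 129.
Eliminating P₂: 10×(1) + 3×(2) gives 74P₁ = 2817, so P₁ = 2817/74.
Back-substitute into (2): P₂ = (129 + 2×2817/74) / 10 = 759/37.

P₁ = 2817/74, P₂ = 759/37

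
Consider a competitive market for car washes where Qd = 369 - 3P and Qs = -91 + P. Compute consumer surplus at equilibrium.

Consumer surplus = 96

Equilibrium: 369 - 3P = -91 + P gives P* = 115, Q* = 24.
Demand choke price (Qd = 0): P = 123.
CS = ½(123 − 115)(24) = 96.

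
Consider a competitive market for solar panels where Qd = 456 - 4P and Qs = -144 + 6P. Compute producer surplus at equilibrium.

Producer surplus = 3888

Equilibrium: 456 - 4P = -144 + 6P gives P* = 60, Q* = 216.
Supply starts at P = 24 (where Qs = 0).
PS = ½(60 − 24)(216) = 3888.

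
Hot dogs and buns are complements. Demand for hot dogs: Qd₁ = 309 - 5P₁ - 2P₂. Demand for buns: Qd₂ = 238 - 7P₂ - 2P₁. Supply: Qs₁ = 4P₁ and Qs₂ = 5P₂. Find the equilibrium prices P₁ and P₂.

P₁ = 404/13, P₂ = 381/26

Market 1: 309 - 5P₁ - 2P₂ = 4P₁ → 9P₁ + 2P₂ = 309.
Market 2: 12P₂ + 2P₁ = 238.
Eliminating P₂: 12×(1) − 2×(2) gives 104P₁ = 3232, so P₁ = 404/13.
Back-substitute into (2): P₂ = (238 − 2×404/13) / 12 = 381/26.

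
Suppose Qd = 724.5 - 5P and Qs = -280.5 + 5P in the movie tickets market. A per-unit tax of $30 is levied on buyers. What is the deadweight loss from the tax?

Pre-tax equilibrium: P* = 100.5, Q* = 222.
Tax on buyers shifts demand to Qd = 724.5 − 5(P + 30) = 574.5 - 5P.
574.5 - 5P = -280.5 + 5P gives seller price Ps = 85.5; buyers pay Pb = 85.5 + 30 = 115.5.
New quantity: Q = 724.5 − 5(115.5) = 147.
DWL = ½ × 30 × (222 − 147) = 1125.

Deadweight loss = 1125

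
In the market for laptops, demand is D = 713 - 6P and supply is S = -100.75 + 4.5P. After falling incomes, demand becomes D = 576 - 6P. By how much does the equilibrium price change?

Original equilibrium: P* = 77.5, Q* = 248.
New equilibrium: 576 - 6P = -100.75 + 4.5P, so 676.75 = 10.5P and P' = 2707/42; Q' = 576 − 6(2707/42) = 1325/7.
Change in price: 2707/42 − 77.5 = -274/21.

ΔP = -274/21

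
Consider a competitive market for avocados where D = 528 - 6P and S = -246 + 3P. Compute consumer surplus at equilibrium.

Equilibrium: 528 - 6P = -246 + 3P gives P* = 86, Q* = 12.
Demand choke price (D = 0): P = 88.
CS = ½(88 − 86)(12) = 12.

Consumer surplus = 12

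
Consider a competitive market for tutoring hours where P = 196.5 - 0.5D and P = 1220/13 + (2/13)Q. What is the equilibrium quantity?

Q* = 157

Set the two price expressions equal: 196.5 - 0.5Q = 1220/13 + (2/13)Q.
2669/26 = (17/26)Q, so Q* = 157.
P* = 196.5 − (0.5)(157) = 118.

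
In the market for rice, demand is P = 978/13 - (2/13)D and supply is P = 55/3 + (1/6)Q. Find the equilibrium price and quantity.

Set the two price expressions equal: 978/13 - (2/13)Q = 55/3 + (1/6)Q.
2219/39 = (25/78)Q, so Q* = 177.52.
P* = 978/13 − (2/13)(177.52) = 47.92.

P* = 47.92, Q* = 177.52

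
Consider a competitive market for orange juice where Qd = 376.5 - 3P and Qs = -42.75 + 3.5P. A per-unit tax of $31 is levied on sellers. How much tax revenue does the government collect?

Pre-tax equilibrium: P* = 64.5, Q* = 183.
Tax on sellers shifts supply to Qs = -42.75 + 3.5(P − 31) = -151.25 + 3.5P.
376.5 - 3P = -151.25 + 3.5P gives buyer price Pb = 2111/26; sellers receive Ps = 2111/26 − 31 = 1305/26.
New quantity: Q = 376.5 − 3(2111/26) = 1728/13.
Revenue = 31 × 1728/13 = 53568/13.

Tax revenue = 53568/13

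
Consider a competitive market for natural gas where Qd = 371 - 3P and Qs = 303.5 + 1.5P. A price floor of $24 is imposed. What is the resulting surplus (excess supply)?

Equilibrium price would be P* = 15, so the floor at 24 binds.
At P = 24: Qd = 299, Qs = 339.5.
Surplus = 339.5 − 299 = 40.5.

Surplus = 40.5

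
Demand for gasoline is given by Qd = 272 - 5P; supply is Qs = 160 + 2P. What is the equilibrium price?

P* = 16

Set Qd = Qs: 272 - 5P = 160 + 2P.
112 = 7P, so P* = 16.
Q* = 272 − 5(16) = 192.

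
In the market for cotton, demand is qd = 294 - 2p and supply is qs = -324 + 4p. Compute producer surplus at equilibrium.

Producer surplus = 968

Equilibrium: 294 - 2p = -324 + 4p gives p* = 103, q* = 88.
Supply starts at p = 81 (where qs = 0).
PS = ½(103 − 81)(88) = 968.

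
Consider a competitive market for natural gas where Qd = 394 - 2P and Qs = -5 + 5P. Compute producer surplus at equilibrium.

Producer surplus = 7840

Equilibrium: 394 - 2P = -5 + 5P gives P* = 57, Q* = 280.
Supply starts at P = 1 (where Qs = 0).
PS = ½(57 − 1)(280) = 7840.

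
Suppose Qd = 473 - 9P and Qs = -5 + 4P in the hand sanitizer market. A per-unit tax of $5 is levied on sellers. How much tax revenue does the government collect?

Pre-tax equilibrium: P* = 478/13, Q* = 1847/13.
Tax on sellers shifts supply to Qs = -5 + 4(P − 5) = -25 + 4P.
473 - 9P = -25 + 4P gives buyer price Pb = 498/13; sellers receive Ps = 498/13 − 5 = 433/13.
New quantity: Q = 473 − 9(498/13) = 1667/13.
Revenue = 5 × 1667/13 = 8335/13.

Tax revenue = 8335/13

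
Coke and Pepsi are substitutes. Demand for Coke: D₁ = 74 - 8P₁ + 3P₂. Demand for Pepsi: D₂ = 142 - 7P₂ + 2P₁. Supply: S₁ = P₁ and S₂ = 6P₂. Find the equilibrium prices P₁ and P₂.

P₁ = 1388/111, P₂ = 1426/111

Market 1: 74 - 8P₁ + 3P₂ = P₁ → 9P₁ - 3P₂ = 74.
Market 2: 13P₂ - 2P₁ = 142.
Eliminating P₂: 13×(1) + 3×(2) gives 111P₁ = 1388, so P₁ = 1388/111.
Back-substitute into (2): P₂ = (142 + 2×1388/111) / 13 = 1426/111.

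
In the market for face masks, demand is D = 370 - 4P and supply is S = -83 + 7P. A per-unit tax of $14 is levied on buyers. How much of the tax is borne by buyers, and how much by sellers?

Pre-tax equilibrium: P* = 453/11, Q* = 2258/11.
Tax on buyers shifts demand to D = 370 − 4(P + 14) = 314 - 4P.
314 - 4P = -83 + 7P gives seller price Ps = 397/11; buyers pay Pb = 397/11 + 14 = 551/11.
New quantity: Q = 370 − 4(551/11) = 1866/11.
Buyer burden = 551/11 − 453/11 = 98/11; seller burden = 453/11 − 397/11 = 56/11.

Buyers bear 98/11, sellers bear 56/11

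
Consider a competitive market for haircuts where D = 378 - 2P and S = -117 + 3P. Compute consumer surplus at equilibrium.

Consumer surplus = 8100

Equilibrium: 378 - 2P = -117 + 3P gives P* = 99, Q* = 180.
Demand choke price (D = 0): P = 189.
CS = ½(189 − 99)(180) = 8100.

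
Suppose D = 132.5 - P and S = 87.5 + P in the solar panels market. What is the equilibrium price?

P* = 22.5

Set D = S: 132.5 - P = 87.5 + P.
45 = 2P, so P* = 22.5.
Q* = 132.5 − 1(22.5) = 110.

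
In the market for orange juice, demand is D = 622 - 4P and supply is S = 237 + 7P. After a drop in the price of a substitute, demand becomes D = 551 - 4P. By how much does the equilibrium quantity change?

Original equilibrium: P* = 35, Q* = 482.
New equilibrium: 551 - 4P = 237 + 7P, so 314 = 11P and P' = 314/11; Q' = 551 − 4(314/11) = 4805/11.
Change in quantity: 4805/11 − 482 = -497/11.

ΔQ = -497/11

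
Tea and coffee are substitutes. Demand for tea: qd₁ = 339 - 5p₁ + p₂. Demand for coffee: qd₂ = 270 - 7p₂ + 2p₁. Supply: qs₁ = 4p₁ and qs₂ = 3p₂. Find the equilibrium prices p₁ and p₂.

p₁ = 915/22, p₂ = 777/22

Market 1: 339 - 5p₁ + p₂ = 4p₁ → 9p₁ - p₂ = 339.
Market 2: 10p₂ - 2p₁ = 270.
Eliminating p₂: 10×(1) + 1×(2) gives 88p₁ = 3660, so p₁ = 915/22.
Back-substitute into (2): p₂ = (270 + 2×915/22) / 10 = 777/22.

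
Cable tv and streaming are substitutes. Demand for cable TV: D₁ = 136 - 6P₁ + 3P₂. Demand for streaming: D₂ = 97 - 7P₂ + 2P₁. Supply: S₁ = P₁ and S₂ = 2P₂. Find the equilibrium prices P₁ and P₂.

P₁ = 505/19, P₂ = 317/19

Market 1: 136 - 6P₁ + 3P₂ = P₁ → 7P₁ - 3P₂ = 136.
Market 2: 9P₂ - 2P₁ = 97.
Eliminating P₂: 9×(1) + 3×(2) gives 57P₁ = 1515, so P₁ = 505/19.
Back-substitute into (2): P₂ = (97 + 2×505/19) / 9 = 317/19.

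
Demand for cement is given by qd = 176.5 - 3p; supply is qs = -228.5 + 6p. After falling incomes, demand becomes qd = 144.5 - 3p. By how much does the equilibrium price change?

Original equilibrium: p* = 45, q* = 41.5.
New equilibrium: 144.5 - 3p = -228.5 + 6p, so 373 = 9p and p' = 373/9; q' = 144.5 − 3(373/9) = 121/6.
Change in price: 373/9 − 45 = -32/9.

Δp = -32/9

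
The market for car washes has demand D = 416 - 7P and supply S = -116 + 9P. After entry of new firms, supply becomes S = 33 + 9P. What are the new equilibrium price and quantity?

Original equilibrium: P* = 33.25, Q* = 183.25.
New equilibrium: 416 - 7P = 33 + 9P, so 383 = 16P and P' = 23.9375; Q' = 416 − 7(23.9375) = 248.4375.

P' = 23.9375, Q' = 248.4375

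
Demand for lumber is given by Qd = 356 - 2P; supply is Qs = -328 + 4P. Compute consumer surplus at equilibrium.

Consumer surplus = 4096

Equilibrium: 356 - 2P = -328 + 4P gives P* = 114, Q* = 128.
Demand choke price (Qd = 0): P = 178.
CS = ½(178 − 114)(128) = 4096.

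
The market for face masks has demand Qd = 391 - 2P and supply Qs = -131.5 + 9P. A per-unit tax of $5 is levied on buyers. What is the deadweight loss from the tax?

Deadweight loss = 225/11

Pre-tax equilibrium: P* = 47.5, Q* = 296.
Tax on buyers shifts demand to Qd = 391 − 2(P + 5) = 381 - 2P.
381 - 2P = -131.5 + 9P gives seller price Ps = 1025/22; buyers pay Pb = 1025/22 + 5 = 1135/22.
New quantity: Q = 391 − 2(1135/22) = 3166/11.
DWL = ½ × 5 × (296 − 3166/11) = 225/11.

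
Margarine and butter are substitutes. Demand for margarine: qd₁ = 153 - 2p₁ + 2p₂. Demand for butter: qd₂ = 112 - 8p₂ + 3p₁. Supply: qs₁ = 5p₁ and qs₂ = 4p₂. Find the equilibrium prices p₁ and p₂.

p₁ = 1030/39, p₂ = 1243/78

Market 1: 153 - 2p₁ + 2p₂ = 5p₁ → 7p₁ - 2p₂ = 153.
Market 2: 12p₂ - 3p₁ = 112.
Eliminating p₂: 12×(1) + 2×(2) gives 78p₁ = 2060, so p₁ = 1030/39.
Back-substitute into (2): p₂ = (112 + 3×1030/39) / 12 = 1243/78.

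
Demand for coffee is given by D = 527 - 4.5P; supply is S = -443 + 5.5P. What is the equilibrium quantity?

Q* = 90.5

Set D = S: 527 - 4.5P = -443 + 5.5P.
970 = 10P, so P* = 97.
Q* = 527 − 4.5(97) = 90.5.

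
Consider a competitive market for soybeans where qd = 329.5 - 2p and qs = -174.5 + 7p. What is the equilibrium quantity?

q* = 217.5

Set qd = qs: 329.5 - 2p = -174.5 + 7p.
504 = 9p, so p* = 56.
q* = 329.5 − 2(56) = 217.5.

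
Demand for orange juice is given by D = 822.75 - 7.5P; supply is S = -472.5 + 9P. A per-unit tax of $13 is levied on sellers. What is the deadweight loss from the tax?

Pre-tax equilibrium: P* = 78.5, Q* = 234.
Tax on sellers shifts supply to S = -472.5 + 9(P − 13) = -589.5 + 9P.
822.75 - 7.5P = -589.5 + 9P gives buyer price Pb = 1883/22; sellers receive Ps = 1883/22 − 13 = 1597/22.
New quantity: Q = 822.75 − 7.5(1883/22) = 1989/11.
DWL = ½ × 13 × (234 − 1989/11) = 7605/22.

Deadweight loss = 7605/22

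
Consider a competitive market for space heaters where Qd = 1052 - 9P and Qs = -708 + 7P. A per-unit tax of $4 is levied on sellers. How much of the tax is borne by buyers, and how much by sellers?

Pre-tax equilibrium: P* = 110, Q* = 62.
Tax on sellers shifts supply to Qs = -708 + 7(P − 4) = -736 + 7P.
1052 - 9P = -736 + 7P gives buyer price Pb = 111.75; sellers receive Ps = 111.75 − 4 = 107.75.
New quantity: Q = 1052 − 9(111.75) = 46.25.
Buyer burden = 111.75 − 110 = 1.75; seller burden = 110 − 107.75 = 2.25.

Buyers bear $1.75, sellers bear $2.25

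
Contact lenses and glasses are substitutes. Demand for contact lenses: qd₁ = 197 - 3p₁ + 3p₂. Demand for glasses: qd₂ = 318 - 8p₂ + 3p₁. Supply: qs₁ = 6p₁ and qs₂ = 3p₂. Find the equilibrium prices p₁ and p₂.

Market 1: 197 - 3p₁ + 3p₂ = 6p₁ → 9p₁ - 3p₂ = 197.
Market 2: 11p₂ - 3p₁ = 318.
Eliminating p₂: 11×(1) + 3×(2) gives 90p₁ = 3121, so p₁ = 3121/90.
Back-substitute into (2): p₂ = (318 + 3×3121/90) / 11 = 1151/30.

p₁ = 3121/90, p₂ = 1151/30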